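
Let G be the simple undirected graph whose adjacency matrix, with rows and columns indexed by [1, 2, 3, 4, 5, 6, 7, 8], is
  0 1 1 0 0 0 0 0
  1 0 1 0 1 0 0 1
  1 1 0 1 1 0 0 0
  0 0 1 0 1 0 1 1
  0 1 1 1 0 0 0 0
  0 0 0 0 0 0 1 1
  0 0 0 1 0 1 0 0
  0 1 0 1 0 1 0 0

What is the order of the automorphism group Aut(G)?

The degree sequence is [2, 4, 4, 4, 3, 2, 2, 3]. Checking the degree-preserving permutations of the vertex set shows that none except the identity preserves every edge, so Aut(G) is trivial.

1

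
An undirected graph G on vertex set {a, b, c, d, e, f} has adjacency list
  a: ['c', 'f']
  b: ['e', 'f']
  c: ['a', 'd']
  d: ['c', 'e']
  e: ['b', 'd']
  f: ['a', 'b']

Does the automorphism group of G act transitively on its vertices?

Yes

Every vertex has degree 2 and the graph is connected, so G is the 6-cycle C_6. C_6 has 6 rotations and 6 reflections, so Aut(C_6) ≅ D_6 of order 12. This group acts transitively on the 6 vertices.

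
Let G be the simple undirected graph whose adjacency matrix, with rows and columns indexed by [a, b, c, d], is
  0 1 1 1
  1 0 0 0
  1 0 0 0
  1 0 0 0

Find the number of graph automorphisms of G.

Vertex a has degree 3 and every other vertex has degree 1, so G is the star K_{1,3} with centre a. The 3 leaves are pairwise interchangeable while the centre is fixed, giving Aut(G) = S_3.

6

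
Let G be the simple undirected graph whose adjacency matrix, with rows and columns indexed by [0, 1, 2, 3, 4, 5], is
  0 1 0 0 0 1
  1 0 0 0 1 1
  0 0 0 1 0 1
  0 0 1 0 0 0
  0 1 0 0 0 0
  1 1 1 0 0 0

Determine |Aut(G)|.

Degrees alone do not determine every vertex (e.g. 0 and 2 both have degree 2), but their neighbour-degree multisets differ: N(0) has degrees [3, 3] while N(2) has degrees [1, 3]. Repeating this refinement separates all vertices, so the only automorphism is the identity.

1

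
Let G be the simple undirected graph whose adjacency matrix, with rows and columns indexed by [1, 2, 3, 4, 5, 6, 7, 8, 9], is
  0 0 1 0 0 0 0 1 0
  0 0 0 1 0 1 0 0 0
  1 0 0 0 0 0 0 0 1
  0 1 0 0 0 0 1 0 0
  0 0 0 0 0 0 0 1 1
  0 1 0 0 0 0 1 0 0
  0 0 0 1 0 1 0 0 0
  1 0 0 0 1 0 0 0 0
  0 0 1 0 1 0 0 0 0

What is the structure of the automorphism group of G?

D_5 × D_4

G has two connected components, {1, 3, 5, 8, 9} and {2, 4, 6, 7}; each is 2-regular, so G = C_5 ⊔ C_4. No automorphism exchanges components of different sizes, hence Aut(G) is the direct product D_5 × D_4, order 80.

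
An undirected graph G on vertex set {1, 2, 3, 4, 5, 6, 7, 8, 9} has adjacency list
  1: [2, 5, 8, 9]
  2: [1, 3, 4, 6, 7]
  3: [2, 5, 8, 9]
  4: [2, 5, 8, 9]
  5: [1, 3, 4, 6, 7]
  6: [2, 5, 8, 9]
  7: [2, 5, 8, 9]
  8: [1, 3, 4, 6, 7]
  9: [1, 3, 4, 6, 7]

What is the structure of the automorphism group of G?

S_4 × S_5

The vertices split by degree into {2, 5, 8, 9} (degree 5) and {1, 3, 4, 6, 7} (degree 4); every edge runs between the two parts, so G is the complete bipartite graph K_{4,5}. Automorphisms preserve the bipartition setwise (since the parts differ in size) and act as S_4 × S_5 within it; |Aut| = 2880.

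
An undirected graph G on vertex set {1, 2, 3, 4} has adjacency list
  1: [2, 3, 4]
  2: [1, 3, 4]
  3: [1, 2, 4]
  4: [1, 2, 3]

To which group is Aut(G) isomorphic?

the symmetric group on 4 letters

Every vertex has degree 3, so G is the complete graph K_4. Every bijection on the vertex set is an automorphism of K_4; hence Aut(K_4) ≅ S_4, order 24.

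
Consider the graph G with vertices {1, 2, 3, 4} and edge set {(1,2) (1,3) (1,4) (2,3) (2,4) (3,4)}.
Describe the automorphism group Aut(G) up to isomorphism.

All 4 vertices are pairwise adjacent: G = K_4. Every bijection on the vertex set is an automorphism of K_4; hence Aut(K_4) ≅ S_4, order 24.

S_4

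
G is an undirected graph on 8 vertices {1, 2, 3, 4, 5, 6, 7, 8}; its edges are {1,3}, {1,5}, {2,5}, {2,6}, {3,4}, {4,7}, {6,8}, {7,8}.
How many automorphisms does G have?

16

Every vertex has degree 2 and the graph is connected, so G is the 8-cycle C_8. The automorphisms of the 8-cycle are exactly the symmetries of a regular 8-gon: the dihedral group D_8, |D_8| = 16.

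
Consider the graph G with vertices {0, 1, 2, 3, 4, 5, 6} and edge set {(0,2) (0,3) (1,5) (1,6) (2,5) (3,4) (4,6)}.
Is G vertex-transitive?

Every vertex has degree 2 and the graph is connected, so G is the 7-cycle C_7. C_7 has 7 rotations and 7 reflections, so Aut(C_7) ≅ D_7 of order 14. This group acts transitively on the 7 vertices.

Yes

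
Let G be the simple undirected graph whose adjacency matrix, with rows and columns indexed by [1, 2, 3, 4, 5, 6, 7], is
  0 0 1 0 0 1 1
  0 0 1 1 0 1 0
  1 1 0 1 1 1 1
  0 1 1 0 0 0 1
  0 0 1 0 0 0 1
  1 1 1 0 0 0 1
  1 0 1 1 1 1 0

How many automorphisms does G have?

1

Degrees alone do not determine every vertex (e.g. 1 and 2 both have degree 3), but their neighbour-degree multisets differ: N(1) has degrees [4, 5, 6] while N(2) has degrees [3, 4, 6]. Repeating this refinement separates all vertices, so the only automorphism is the identity.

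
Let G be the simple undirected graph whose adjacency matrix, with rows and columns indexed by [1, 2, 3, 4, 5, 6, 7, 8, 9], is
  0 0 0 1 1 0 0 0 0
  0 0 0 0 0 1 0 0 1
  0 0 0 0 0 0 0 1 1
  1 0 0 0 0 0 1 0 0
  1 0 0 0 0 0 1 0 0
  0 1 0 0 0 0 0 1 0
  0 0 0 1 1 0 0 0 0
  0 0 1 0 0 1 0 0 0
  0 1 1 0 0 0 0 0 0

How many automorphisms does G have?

80

G has two connected components, {2, 3, 6, 8, 9} and {1, 4, 5, 7}; each is 2-regular, so G = C_5 ⊔ C_4. The components are non-isomorphic (different sizes), so Aut(G) = Aut(C_4) × Aut(C_5) = D_4 × D_5 of order 8·10 = 80.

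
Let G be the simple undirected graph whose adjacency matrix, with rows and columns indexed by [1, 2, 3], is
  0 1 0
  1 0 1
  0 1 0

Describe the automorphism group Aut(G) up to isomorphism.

the cyclic group of order 2

The degree sequence is [1, 2, 1]; the two degree-1 vertices 1 and 3 are the ends of a path, so G = P_3. A path has exactly one nontrivial symmetry — reversal — giving Aut(G) of order 2.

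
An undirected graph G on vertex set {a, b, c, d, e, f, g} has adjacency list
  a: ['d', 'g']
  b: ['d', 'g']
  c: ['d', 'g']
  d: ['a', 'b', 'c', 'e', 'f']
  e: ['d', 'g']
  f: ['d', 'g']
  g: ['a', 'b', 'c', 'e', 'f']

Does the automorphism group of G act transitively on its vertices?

No

Automorphisms preserve degree, but G has vertices of degree 2 and vertices of degree 5; no automorphism maps one to the other, so G is not vertex-transitive.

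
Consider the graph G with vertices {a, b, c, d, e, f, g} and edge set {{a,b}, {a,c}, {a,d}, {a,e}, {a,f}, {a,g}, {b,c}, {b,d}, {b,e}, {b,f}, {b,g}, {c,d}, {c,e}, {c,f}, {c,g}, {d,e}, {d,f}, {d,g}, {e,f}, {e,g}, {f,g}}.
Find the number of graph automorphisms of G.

All 7 vertices are pairwise adjacent: G = K_7. Any permutation of the 7 vertices preserves K_7, so Aut(K_7) = S_7 of order 7! = 5040.

5040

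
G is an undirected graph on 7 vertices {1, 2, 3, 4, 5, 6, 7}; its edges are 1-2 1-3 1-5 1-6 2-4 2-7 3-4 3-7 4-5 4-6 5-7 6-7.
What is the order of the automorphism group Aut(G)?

The vertices split by degree into {1, 4, 7} (degree 4) and {2, 3, 5, 6} (degree 3); every edge runs between the two parts, so G is the complete bipartite graph K_{3,4}. Automorphisms preserve the bipartition setwise (since the parts differ in size) and act as S_4 × S_3 within it; |Aut| = 144.

144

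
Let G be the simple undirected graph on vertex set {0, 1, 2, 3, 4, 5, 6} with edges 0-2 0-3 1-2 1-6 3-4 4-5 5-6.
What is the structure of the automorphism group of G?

the dihedral group of order 14

Every vertex has degree 2 and the graph is connected, so G is the 7-cycle C_7. C_7 has 7 rotations and 7 reflections, so Aut(C_7) ≅ D_7 of order 14.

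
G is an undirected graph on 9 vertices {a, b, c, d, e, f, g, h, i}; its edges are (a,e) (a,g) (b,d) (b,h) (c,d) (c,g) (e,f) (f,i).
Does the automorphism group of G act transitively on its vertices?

Automorphisms preserve degree, but G has vertices of degree 1 and vertices of degree 2; no automorphism maps one to the other, so G is not vertex-transitive.

No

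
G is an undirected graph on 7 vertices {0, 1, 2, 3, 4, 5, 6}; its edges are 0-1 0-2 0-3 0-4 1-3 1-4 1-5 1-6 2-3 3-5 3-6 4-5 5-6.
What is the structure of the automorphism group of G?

Degrees alone do not determine every vertex (e.g. 0 and 5 both have degree 4), but their neighbour-degree multisets differ: N(0) has degrees [2, 3, 5, 5] while N(5) has degrees [3, 3, 5, 5]. Repeating this refinement separates all vertices, so the only automorphism is the identity.

1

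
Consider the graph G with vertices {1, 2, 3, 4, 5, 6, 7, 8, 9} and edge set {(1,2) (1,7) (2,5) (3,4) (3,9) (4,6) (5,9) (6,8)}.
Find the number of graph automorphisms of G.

The degree sequence is [2, 2, 2, 2, 2, 2, 1, 1, 2]; the two degree-1 vertices 7 and 8 are the ends of a path, so G = P_9. A path has exactly one nontrivial symmetry — reversal — giving Aut(G) of order 2.

2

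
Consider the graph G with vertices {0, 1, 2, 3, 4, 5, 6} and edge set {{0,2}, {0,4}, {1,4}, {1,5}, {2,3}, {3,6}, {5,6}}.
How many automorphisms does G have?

Every vertex has degree 2 and the graph is connected, so G is the 7-cycle C_7. C_7 has 7 rotations and 7 reflections, so Aut(C_7) ≅ D_7 of order 14.

14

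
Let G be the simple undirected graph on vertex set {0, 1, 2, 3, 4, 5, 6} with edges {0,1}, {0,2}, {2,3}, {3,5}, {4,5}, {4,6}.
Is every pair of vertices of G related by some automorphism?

Automorphisms preserve degree, but G has vertices of degree 1 and vertices of degree 2; no automorphism maps one to the other, so G is not vertex-transitive.

No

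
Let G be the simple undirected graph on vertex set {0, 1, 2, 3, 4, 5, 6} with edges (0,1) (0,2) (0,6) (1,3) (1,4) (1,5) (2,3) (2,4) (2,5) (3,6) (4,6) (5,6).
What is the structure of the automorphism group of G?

The vertices split by degree into {1, 2, 6} (degree 4) and {0, 3, 4, 5} (degree 3); every edge runs between the two parts, so G is the complete bipartite graph K_{3,4}. Automorphisms preserve the bipartition setwise (since the parts differ in size) and act as S_4 × S_3 within it; |Aut| = 144.

S_4 × S_3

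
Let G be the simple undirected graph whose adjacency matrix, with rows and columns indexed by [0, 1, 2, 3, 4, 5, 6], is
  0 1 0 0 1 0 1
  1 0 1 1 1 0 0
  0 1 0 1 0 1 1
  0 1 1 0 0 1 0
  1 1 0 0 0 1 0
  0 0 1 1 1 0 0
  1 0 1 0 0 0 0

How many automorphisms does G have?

1

The degree sequence is [3, 4, 4, 3, 3, 3, 2]. Checking the degree-preserving permutations of the vertex set shows that none except the identity preserves every edge, so Aut(G) is trivial.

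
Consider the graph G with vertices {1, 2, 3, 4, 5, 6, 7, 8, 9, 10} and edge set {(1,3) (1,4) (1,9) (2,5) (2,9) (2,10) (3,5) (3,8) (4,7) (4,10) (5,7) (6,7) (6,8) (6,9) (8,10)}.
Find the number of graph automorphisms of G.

120

G is 3-regular on 10 vertices with no triangles and no 4-cycles (girth 5): this is the Petersen graph. It is a classical fact that the Petersen graph has automorphism group S_5 (order 120), arising from its description as the Kneser graph K(5,2).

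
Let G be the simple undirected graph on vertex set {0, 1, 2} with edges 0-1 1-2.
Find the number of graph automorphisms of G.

The degree sequence is [1, 2, 1]; the two degree-1 vertices 0 and 2 are the ends of a path, so G = P_3. A path has exactly one nontrivial symmetry — reversal — giving Aut(G) of order 2.

2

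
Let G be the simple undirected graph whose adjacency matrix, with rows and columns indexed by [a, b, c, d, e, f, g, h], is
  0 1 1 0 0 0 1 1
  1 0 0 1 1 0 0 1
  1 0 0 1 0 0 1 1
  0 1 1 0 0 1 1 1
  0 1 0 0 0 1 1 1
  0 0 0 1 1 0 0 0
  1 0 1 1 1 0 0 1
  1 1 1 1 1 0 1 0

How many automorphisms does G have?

The degree sequence is [4, 4, 4, 5, 4, 2, 5, 6]. Checking the degree-preserving permutations of the vertex set shows that none except the identity preserves every edge, so Aut(G) is trivial.

1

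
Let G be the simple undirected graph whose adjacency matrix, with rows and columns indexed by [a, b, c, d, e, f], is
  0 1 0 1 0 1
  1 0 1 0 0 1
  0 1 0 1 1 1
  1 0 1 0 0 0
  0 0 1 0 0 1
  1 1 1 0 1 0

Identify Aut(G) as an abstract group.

1

Degrees alone do not determine every vertex (e.g. a and b both have degree 3), but their neighbour-degree multisets differ: N(a) has degrees [2, 3, 4] while N(b) has degrees [3, 4, 4]. Repeating this refinement separates all vertices, so the only automorphism is the identity.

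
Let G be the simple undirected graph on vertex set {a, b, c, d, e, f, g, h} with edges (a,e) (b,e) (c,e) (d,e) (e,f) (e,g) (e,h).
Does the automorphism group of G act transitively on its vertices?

No

Vertex e is the only vertex of degree 7, so every automorphism fixes it; G is not vertex-transitive.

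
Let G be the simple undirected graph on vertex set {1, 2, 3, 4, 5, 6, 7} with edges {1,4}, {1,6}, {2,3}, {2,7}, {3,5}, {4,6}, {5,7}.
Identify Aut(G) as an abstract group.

G has two connected components, {2, 3, 5, 7} and {1, 4, 6}; each is 2-regular, so G = C_4 ⊔ C_3. No automorphism exchanges components of different sizes, hence Aut(G) is the direct product D_4 × D_3, order 48.

D_4 × D_3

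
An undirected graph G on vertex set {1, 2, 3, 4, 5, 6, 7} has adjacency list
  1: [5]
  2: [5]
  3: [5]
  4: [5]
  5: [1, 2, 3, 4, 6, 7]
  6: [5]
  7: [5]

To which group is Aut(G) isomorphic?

the symmetric group on 6 letters

Vertex 5 has degree 6 and every other vertex has degree 1, so G is the star K_{1,6} with centre 5. Any automorphism fixes the centre and permutes the 6 leaves freely, so Aut(G) ≅ S_6 of order 6! = 720.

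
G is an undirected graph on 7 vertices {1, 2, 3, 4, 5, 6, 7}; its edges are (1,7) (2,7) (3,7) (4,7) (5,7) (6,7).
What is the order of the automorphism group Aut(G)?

Vertex 7 has degree 6 and every other vertex has degree 1, so G is the star K_{1,6} with centre 7. Any automorphism fixes the centre and permutes the 6 leaves freely, so Aut(G) ≅ S_6 of order 6! = 720.

720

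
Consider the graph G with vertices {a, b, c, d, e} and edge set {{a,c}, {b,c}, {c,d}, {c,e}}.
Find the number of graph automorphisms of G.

24

Vertex c has degree 4 and every other vertex has degree 1, so G is the star K_{1,4} with centre c. The 4 leaves are pairwise interchangeable while the centre is fixed, giving Aut(G) = S_4.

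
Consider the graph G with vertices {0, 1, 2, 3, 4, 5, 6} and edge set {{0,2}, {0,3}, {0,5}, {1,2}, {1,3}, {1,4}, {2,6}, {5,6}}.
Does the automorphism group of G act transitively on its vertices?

No

Vertex 4 is the only vertex of degree 1, so every automorphism fixes it; G is not vertex-transitive.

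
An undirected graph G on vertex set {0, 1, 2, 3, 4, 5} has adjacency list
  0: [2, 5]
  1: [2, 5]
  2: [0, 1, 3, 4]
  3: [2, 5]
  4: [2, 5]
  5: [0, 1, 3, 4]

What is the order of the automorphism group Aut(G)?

48

The vertices split by degree into {2, 5} (degree 4) and {0, 1, 3, 4} (degree 2); every edge runs between the two parts, so G is the complete bipartite graph K_{2,4}. Automorphisms preserve the bipartition setwise (since the parts differ in size) and act as S_2 × S_4 within it; |Aut| = 48.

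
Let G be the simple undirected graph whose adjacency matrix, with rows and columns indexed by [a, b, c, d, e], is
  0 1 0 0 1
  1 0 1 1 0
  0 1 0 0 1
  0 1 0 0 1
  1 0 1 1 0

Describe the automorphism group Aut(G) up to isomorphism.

S_3 × S_2

The vertices split by degree into {b, e} (degree 3) and {a, c, d} (degree 2); every edge runs between the two parts, so G is the complete bipartite graph K_{2,3}. Automorphisms preserve the bipartition setwise (since the parts differ in size) and act as S_3 × S_2 within it; |Aut| = 12.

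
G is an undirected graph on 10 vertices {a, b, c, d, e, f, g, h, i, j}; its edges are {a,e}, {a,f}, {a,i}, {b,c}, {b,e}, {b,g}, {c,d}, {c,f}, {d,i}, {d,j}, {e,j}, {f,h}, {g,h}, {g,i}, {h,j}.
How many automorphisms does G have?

120

G is 3-regular on 10 vertices with no triangles and no 4-cycles (girth 5): this is the Petersen graph. Viewing the Petersen graph as the Kneser graph K(5,2) — vertices are 2-subsets of {1,…,5}, edges join disjoint pairs — its automorphisms are exactly the permutations of the 5-element set, so Aut ≅ S_5 of order 120.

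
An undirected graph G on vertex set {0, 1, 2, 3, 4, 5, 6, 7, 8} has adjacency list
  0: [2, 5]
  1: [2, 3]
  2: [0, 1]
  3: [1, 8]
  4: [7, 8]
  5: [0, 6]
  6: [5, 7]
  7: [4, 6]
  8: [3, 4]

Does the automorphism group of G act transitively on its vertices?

Every vertex has degree 2 and the graph is connected, so G is the 9-cycle C_9. The automorphisms of the 9-cycle are exactly the symmetries of a regular 9-gon: the dihedral group D_9, |D_9| = 18. Under this action every vertex can be carried to every other, so G is vertex-transitive.

Yes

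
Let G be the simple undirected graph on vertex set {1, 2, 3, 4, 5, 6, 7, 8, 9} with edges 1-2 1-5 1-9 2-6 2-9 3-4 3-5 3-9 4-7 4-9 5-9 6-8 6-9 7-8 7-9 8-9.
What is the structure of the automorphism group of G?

the dihedral group of order 16

Vertex 9 is the unique vertex of degree 8; the remaining 8 vertices each have degree 3 and induce a cycle, so G is the wheel on 9 vertices with hub 9. With the hub fixed, the remaining symmetry is that of the rim cycle C_8, giving the dihedral group D_8.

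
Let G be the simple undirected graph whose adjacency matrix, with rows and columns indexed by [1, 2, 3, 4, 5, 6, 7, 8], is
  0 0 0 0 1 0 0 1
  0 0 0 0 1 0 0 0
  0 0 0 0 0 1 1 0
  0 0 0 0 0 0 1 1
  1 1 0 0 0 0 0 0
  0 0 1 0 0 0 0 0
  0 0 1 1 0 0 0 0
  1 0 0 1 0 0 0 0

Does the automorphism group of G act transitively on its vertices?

No

Automorphisms preserve degree, but G has vertices of degree 1 and vertices of degree 2; no automorphism maps one to the other, so G is not vertex-transitive.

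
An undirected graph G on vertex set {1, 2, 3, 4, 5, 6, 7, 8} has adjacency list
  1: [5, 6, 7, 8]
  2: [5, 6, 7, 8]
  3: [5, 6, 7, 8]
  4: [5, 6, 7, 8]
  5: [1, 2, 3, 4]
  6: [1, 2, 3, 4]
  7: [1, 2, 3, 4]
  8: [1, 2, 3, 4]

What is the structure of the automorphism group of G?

G is 4-regular and bipartite with parts {1, 2, 3, 4} and {5, 6, 7, 8} (each part is independent and every cross-pair is an edge), so G = K_{4,4}. Aut(K_{4,4}) is the wreath product S_4 ≀ Z_2: permute within each part, then optionally swap the parts; |Aut| = 2·(4!)² = 1152.

(S_4 × S_4) ⋊ Z_2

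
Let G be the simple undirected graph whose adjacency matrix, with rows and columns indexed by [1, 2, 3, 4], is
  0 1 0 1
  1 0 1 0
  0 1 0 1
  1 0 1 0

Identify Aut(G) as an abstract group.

D_4

G is 2-regular and connected on 4 vertices, i.e. the cycle C_4. The automorphisms of the 4-cycle are exactly the symmetries of a regular 4-gon: the dihedral group D_4, |D_4| = 8.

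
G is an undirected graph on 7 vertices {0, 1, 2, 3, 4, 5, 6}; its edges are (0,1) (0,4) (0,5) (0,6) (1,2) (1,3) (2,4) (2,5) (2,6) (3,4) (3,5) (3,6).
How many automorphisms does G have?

144

The vertices split by degree into {0, 2, 3} (degree 4) and {1, 4, 5, 6} (degree 3); every edge runs between the two parts, so G is the complete bipartite graph K_{3,4}. The parts have unequal sizes, so no automorphism swaps them; each part is permuted independently, giving S_3 × S_4 of order 3!·4! = 144.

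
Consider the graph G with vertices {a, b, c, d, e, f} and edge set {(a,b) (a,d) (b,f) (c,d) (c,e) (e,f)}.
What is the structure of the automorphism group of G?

Every vertex has degree 2 and the graph is connected, so G is the 6-cycle C_6. The automorphisms of the 6-cycle are exactly the symmetries of a regular 6-gon: the dihedral group D_6, |D_6| = 12.

the dihedral group of order 12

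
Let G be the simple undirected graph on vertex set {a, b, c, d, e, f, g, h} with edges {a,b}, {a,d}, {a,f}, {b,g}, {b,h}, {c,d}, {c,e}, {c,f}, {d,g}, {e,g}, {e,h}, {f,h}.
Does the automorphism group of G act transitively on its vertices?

G is 3-regular and bipartite on 2^3 = 8 vertices with girth 4; it is the hypercube graph Q_3. Aut(Q_3) consists of the signed permutations of the 3 coordinate axes: 3! permutations times 2^3 sign flips, so |Aut| = 2^3·3! = 48. This group acts transitively on the 8 vertices.

Yes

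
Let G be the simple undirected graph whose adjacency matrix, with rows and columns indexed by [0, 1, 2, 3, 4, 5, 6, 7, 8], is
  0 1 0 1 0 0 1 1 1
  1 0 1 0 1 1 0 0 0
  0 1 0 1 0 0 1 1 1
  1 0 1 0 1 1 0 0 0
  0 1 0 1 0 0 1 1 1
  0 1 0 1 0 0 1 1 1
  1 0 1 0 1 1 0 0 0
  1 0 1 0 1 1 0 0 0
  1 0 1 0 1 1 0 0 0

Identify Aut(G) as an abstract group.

The vertices split by degree into {0, 2, 4, 5} (degree 5) and {1, 3, 6, 7, 8} (degree 4); every edge runs between the two parts, so G is the complete bipartite graph K_{4,5}. The parts have unequal sizes, so no automorphism swaps them; each part is permuted independently, giving S_5 × S_4 of order 5!·4! = 2880.

S_5 × S_4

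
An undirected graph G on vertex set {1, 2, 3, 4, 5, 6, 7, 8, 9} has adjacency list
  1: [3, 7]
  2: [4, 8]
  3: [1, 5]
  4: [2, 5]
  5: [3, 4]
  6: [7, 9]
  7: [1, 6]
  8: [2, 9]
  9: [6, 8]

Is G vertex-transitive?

Yes

G is 2-regular and connected on 9 vertices, i.e. the cycle C_9. C_9 has 9 rotations and 9 reflections, so Aut(C_9) ≅ D_9 of order 18. This group acts transitively on the 9 vertices.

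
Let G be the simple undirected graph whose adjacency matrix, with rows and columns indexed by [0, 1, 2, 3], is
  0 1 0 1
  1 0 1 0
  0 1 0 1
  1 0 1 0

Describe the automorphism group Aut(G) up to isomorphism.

G is 2-regular and bipartite on 2^2 = 4 vertices with girth 4; it is the hypercube graph Q_2. Aut(Q_2) consists of the signed permutations of the 2 coordinate axes: 2! permutations times 2^2 sign flips, so |Aut| = 2^2·2! = 8.

the dihedral group of order 8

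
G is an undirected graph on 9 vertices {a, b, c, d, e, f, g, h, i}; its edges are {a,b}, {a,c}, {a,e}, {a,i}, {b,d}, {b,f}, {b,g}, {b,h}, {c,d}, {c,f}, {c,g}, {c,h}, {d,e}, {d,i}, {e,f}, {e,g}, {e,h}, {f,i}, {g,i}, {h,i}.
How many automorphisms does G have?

The vertices split by degree into {b, c, e, i} (degree 5) and {a, d, f, g, h} (degree 4); every edge runs between the two parts, so G is the complete bipartite graph K_{4,5}. The parts have unequal sizes, so no automorphism swaps them; each part is permuted independently, giving S_5 × S_4 of order 5!·4! = 2880.

2880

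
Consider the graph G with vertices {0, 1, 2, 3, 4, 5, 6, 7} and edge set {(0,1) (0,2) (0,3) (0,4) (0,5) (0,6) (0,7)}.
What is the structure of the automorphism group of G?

the symmetric group on 7 letters

Vertex 0 has degree 7 and every other vertex has degree 1, so G is the star K_{1,7} with centre 0. Any automorphism fixes the centre and permutes the 7 leaves freely, so Aut(G) ≅ S_7 of order 7! = 5040.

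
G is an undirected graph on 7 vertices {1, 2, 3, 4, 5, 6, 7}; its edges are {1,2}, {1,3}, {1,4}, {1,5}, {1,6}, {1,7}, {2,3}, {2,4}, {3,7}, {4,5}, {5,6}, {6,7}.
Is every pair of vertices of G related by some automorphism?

Vertex 1 is the only vertex of degree 6, so every automorphism fixes it; G is not vertex-transitive.

No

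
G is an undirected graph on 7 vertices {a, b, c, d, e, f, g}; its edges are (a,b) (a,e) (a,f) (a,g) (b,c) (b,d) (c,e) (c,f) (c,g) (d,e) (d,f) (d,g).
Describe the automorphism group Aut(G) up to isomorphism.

The vertices split by degree into {a, c, d} (degree 4) and {b, e, f, g} (degree 3); every edge runs between the two parts, so G is the complete bipartite graph K_{3,4}. Automorphisms preserve the bipartition setwise (since the parts differ in size) and act as S_4 × S_3 within it; |Aut| = 144.

S_4 × S_3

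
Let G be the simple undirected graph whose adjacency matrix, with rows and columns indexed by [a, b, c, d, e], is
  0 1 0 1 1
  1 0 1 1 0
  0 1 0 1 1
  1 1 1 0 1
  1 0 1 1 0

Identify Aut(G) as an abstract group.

the dihedral group of order 8

Vertex d is the unique vertex of degree 4; the remaining 4 vertices each have degree 3 and induce a cycle, so G is the wheel on 5 vertices with hub d. With the hub fixed, the remaining symmetry is that of the rim cycle C_4, giving the dihedral group D_4.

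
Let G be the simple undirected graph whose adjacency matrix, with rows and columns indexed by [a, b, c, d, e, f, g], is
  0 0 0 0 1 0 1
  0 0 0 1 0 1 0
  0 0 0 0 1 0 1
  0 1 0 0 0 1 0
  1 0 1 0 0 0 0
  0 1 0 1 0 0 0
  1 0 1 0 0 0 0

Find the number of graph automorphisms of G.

48

G has two connected components, {a, c, e, g} and {b, d, f}; each is 2-regular, so G = C_4 ⊔ C_3. The components are non-isomorphic (different sizes), so Aut(G) = Aut(C_3) × Aut(C_4) = D_3 × D_4 of order 6·8 = 48.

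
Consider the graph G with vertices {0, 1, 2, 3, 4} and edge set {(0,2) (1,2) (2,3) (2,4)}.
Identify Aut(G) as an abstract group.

S_4

Vertex 2 has degree 4 and every other vertex has degree 1, so G is the star K_{1,4} with centre 2. Any automorphism fixes the centre and permutes the 4 leaves freely, so Aut(G) ≅ S_4 of order 4! = 24.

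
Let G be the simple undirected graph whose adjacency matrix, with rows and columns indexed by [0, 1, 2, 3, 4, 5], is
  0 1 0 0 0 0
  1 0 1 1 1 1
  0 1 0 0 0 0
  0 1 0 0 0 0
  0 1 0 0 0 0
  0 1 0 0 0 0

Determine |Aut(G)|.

120

Vertex 1 has degree 5 and every other vertex has degree 1, so G is the star K_{1,5} with centre 1. Any automorphism fixes the centre and permutes the 5 leaves freely, so Aut(G) ≅ S_5 of order 5! = 120.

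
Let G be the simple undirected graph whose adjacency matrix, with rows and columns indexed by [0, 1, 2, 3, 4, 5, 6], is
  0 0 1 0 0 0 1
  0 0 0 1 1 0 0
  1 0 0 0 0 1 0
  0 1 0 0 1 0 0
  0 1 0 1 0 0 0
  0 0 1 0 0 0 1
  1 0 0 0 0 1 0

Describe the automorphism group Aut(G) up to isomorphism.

G has two connected components, {0, 2, 5, 6} and {1, 3, 4}; each is 2-regular, so G = C_4 ⊔ C_3. The components are non-isomorphic (different sizes), so Aut(G) = Aut(C_3) × Aut(C_4) = D_3 × D_4 of order 6·8 = 48.

D_3 × D_4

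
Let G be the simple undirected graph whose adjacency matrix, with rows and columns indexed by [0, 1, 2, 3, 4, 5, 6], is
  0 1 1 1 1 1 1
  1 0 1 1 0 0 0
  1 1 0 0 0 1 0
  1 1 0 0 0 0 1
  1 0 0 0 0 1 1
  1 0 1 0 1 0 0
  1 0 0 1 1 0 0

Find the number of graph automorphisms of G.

Vertex 0 is the unique vertex of degree 6; the remaining 6 vertices each have degree 3 and induce a cycle, so G is the wheel on 7 vertices with hub 0. With the hub fixed, the remaining symmetry is that of the rim cycle C_6, giving the dihedral group D_6.

12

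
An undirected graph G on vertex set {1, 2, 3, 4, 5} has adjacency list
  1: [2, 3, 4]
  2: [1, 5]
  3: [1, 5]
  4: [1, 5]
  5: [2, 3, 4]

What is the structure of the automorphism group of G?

The vertices split by degree into {1, 5} (degree 3) and {2, 3, 4} (degree 2); every edge runs between the two parts, so G is the complete bipartite graph K_{2,3}. The parts have unequal sizes, so no automorphism swaps them; each part is permuted independently, giving S_3 × S_2 of order 3!·2! = 12.

S_3 × S_2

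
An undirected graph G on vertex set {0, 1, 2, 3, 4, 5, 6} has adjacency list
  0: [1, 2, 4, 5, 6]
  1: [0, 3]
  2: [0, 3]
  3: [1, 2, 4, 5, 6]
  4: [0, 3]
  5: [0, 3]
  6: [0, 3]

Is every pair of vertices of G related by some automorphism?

No

Automorphisms preserve degree, but G has vertices of degree 2 and vertices of degree 5; no automorphism maps one to the other, so G is not vertex-transitive.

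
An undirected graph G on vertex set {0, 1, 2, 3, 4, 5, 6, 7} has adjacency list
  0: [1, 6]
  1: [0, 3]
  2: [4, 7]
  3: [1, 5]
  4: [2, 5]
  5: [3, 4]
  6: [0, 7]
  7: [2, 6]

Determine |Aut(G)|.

G is 2-regular and connected on 8 vertices, i.e. the cycle C_8. C_8 has 8 rotations and 8 reflections, so Aut(C_8) ≅ D_8 of order 16.

16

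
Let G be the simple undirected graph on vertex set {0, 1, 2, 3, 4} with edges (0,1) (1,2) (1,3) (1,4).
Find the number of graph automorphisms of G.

Vertex 1 has degree 4 and every other vertex has degree 1, so G is the star K_{1,4} with centre 1. The 4 leaves are pairwise interchangeable while the centre is fixed, giving Aut(G) = S_4.

24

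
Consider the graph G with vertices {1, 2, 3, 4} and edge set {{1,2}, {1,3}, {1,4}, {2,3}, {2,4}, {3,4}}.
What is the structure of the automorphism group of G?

S_4

Every vertex has degree 3, so G is the complete graph K_4. Any permutation of the 4 vertices preserves K_4, so Aut(K_4) = S_4 of order 4! = 24.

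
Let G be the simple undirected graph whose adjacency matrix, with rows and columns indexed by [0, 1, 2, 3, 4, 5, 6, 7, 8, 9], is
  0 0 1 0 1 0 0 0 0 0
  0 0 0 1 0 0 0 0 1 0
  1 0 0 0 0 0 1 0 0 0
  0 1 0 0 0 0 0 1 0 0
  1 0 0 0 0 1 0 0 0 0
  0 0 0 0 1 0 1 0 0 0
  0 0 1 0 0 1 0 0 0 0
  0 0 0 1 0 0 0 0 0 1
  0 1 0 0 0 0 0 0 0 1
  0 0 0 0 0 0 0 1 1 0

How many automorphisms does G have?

G has two connected components, {0, 2, 4, 5, 6} and {1, 3, 7, 8, 9}; each is 2-regular, so G = C_5 ⊔ C_5. Aut of a disjoint union of two copies of C_5 is the wreath product D_5 ≀ Z_2, of order 2·10² = 200.

200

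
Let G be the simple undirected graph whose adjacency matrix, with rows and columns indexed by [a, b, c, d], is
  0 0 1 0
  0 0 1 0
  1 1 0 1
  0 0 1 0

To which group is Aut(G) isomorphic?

the symmetric group on 3 letters

Vertex c has degree 3 and every other vertex has degree 1, so G is the star K_{1,3} with centre c. Any automorphism fixes the centre and permutes the 3 leaves freely, so Aut(G) ≅ S_3 of order 3! = 6.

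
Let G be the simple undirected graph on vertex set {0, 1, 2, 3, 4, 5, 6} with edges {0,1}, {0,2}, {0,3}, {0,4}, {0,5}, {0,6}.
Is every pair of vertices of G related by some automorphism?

Vertex 0 is the only vertex of degree 6, so every automorphism fixes it; G is not vertex-transitive.

No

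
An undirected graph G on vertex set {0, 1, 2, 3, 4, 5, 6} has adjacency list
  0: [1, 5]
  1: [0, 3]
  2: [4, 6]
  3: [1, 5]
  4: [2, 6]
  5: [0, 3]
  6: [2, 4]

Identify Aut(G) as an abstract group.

G has two connected components, {0, 1, 3, 5} and {2, 4, 6}; each is 2-regular, so G = C_4 ⊔ C_3. No automorphism exchanges components of different sizes, hence Aut(G) is the direct product D_3 × D_4, order 48.

D_3 × D_4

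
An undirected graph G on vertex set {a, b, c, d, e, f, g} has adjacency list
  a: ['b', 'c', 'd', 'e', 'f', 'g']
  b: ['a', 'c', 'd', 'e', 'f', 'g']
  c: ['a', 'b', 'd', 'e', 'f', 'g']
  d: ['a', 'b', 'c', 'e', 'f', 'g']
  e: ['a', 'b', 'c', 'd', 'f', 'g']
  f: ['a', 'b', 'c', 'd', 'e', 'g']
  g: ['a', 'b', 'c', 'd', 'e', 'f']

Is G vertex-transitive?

Every vertex has degree 6, so G is the complete graph K_7. Every bijection on the vertex set is an automorphism of K_7; hence Aut(K_7) ≅ S_7, order 5040. Under this action every vertex can be carried to every other, so G is vertex-transitive.

Yes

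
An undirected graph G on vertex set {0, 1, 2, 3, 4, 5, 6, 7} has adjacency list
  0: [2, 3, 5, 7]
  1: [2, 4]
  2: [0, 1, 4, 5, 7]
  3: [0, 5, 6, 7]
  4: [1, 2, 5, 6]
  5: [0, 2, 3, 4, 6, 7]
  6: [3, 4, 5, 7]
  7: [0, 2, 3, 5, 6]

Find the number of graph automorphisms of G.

1

The degree sequence is [4, 2, 5, 4, 4, 6, 4, 5]. Checking the degree-preserving permutations of the vertex set shows that none except the identity preserves every edge, so Aut(G) is trivial.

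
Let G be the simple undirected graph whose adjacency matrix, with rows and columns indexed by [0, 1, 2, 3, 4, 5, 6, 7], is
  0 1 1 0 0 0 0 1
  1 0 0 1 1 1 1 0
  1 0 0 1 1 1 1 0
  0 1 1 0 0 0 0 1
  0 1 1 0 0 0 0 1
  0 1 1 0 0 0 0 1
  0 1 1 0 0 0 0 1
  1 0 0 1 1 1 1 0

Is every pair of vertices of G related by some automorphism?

No

Automorphisms preserve degree, but G has vertices of degree 3 and vertices of degree 5; no automorphism maps one to the other, so G is not vertex-transitive.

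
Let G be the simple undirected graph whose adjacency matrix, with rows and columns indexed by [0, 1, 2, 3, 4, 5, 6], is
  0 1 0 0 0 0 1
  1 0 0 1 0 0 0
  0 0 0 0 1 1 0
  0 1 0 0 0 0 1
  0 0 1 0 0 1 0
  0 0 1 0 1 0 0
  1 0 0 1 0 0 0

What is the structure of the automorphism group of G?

G has two connected components, {0, 1, 3, 6} and {2, 4, 5}; each is 2-regular, so G = C_4 ⊔ C_3. No automorphism exchanges components of different sizes, hence Aut(G) is the direct product D_4 × D_3, order 48.

D_4 × D_3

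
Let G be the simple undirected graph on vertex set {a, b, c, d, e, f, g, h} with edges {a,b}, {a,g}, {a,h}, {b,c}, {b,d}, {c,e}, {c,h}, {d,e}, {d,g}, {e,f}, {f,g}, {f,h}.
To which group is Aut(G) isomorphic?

the hyperoctahedral group B_3

G is 3-regular and bipartite on 2^3 = 8 vertices with girth 4; it is the hypercube graph Q_3. The symmetry group of the 3-cube is the hyperoctahedral group B_3 = Z_2 ≀ S_3, of order 2^3·3! = 48.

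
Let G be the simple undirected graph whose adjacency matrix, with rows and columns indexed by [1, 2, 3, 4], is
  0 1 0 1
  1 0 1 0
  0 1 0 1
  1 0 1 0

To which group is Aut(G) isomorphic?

the dihedral group of order 8

G is 2-regular and bipartite on 2^2 = 4 vertices with girth 4; it is the hypercube graph Q_2. Aut(Q_2) consists of the signed permutations of the 2 coordinate axes: 2! permutations times 2^2 sign flips, so |Aut| = 2^2·2! = 8.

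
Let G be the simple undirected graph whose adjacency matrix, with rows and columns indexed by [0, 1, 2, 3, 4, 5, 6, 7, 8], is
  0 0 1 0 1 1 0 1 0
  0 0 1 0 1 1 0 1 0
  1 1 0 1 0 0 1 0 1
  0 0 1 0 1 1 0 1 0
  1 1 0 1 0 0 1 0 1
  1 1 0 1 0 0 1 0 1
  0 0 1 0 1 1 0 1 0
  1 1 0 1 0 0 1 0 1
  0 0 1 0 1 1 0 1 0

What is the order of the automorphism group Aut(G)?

2880

The vertices split by degree into {2, 4, 5, 7} (degree 5) and {0, 1, 3, 6, 8} (degree 4); every edge runs between the two parts, so G is the complete bipartite graph K_{4,5}. Automorphisms preserve the bipartition setwise (since the parts differ in size) and act as S_4 × S_5 within it; |Aut| = 2880.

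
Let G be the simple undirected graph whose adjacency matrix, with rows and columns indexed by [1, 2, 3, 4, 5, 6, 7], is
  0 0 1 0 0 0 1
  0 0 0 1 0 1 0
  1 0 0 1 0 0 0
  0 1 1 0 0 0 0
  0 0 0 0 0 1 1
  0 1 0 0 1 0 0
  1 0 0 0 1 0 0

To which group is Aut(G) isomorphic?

the dihedral group of order 14

G is 2-regular and connected on 7 vertices, i.e. the cycle C_7. The automorphisms of the 7-cycle are exactly the symmetries of a regular 7-gon: the dihedral group D_7, |D_7| = 14.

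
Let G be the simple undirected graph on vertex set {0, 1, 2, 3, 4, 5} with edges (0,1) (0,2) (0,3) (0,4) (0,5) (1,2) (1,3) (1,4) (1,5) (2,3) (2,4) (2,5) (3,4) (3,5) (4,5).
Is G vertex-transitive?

Yes

Every vertex has degree 5, so G is the complete graph K_6. Every bijection on the vertex set is an automorphism of K_6; hence Aut(K_6) ≅ S_6, order 720. Under this action every vertex can be carried to every other, so G is vertex-transitive.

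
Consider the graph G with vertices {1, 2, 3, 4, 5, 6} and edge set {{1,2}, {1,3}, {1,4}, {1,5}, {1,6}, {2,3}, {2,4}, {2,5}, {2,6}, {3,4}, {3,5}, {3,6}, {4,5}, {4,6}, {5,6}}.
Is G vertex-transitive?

Yes

All 6 vertices are pairwise adjacent: G = K_6. Any permutation of the 6 vertices preserves K_6, so Aut(K_6) = S_6 of order 6! = 720. Under this action every vertex can be carried to every other, so G is vertex-transitive.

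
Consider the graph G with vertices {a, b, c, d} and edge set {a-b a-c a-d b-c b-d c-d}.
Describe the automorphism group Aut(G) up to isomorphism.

Every vertex has degree 3, so G is the complete graph K_4. Any permutation of the 4 vertices preserves K_4, so Aut(K_4) = S_4 of order 4! = 24.

the symmetric group on 4 letters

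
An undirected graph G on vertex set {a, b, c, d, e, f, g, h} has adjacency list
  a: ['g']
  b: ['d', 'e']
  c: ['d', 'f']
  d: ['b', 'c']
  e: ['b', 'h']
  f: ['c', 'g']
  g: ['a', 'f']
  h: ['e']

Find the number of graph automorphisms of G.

2

The degree sequence is [1, 2, 2, 2, 2, 2, 2, 1]; the two degree-1 vertices a and h are the ends of a path, so G = P_8. The only nontrivial automorphism of a path is the end-to-end reflection, so Aut(G) ≅ Z_2.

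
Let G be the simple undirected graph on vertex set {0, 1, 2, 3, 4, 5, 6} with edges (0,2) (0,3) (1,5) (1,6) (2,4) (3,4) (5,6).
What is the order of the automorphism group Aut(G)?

48

G has two connected components, {0, 2, 3, 4} and {1, 5, 6}; each is 2-regular, so G = C_4 ⊔ C_3. No automorphism exchanges components of different sizes, hence Aut(G) is the direct product D_3 × D_4, order 48.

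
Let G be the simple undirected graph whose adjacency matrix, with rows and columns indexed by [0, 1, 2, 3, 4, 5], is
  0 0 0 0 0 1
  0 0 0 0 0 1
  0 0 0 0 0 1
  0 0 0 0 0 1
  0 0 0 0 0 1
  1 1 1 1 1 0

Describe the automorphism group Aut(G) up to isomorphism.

Vertex 5 has degree 5 and every other vertex has degree 1, so G is the star K_{1,5} with centre 5. Any automorphism fixes the centre and permutes the 5 leaves freely, so Aut(G) ≅ S_5 of order 5! = 120.

the symmetric group on 5 letters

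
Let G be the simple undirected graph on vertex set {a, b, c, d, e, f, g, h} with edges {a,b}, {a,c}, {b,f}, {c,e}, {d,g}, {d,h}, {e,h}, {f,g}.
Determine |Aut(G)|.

16

Every vertex has degree 2 and the graph is connected, so G is the 8-cycle C_8. C_8 has 8 rotations and 8 reflections, so Aut(C_8) ≅ D_8 of order 16.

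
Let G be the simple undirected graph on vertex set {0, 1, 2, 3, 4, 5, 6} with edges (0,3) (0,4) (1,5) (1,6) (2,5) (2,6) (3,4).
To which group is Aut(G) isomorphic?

G has two connected components, {1, 2, 5, 6} and {0, 3, 4}; each is 2-regular, so G = C_4 ⊔ C_3. The components are non-isomorphic (different sizes), so Aut(G) = Aut(C_3) × Aut(C_4) = D_3 × D_4 of order 6·8 = 48.

D_3 × D_4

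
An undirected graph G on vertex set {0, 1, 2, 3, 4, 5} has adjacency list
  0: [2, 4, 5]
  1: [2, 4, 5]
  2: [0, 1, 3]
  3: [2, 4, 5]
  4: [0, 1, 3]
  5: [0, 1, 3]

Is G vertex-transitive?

G is 3-regular and bipartite with parts {2, 4, 5} and {0, 1, 3} (each part is independent and every cross-pair is an edge), so G = K_{3,3}. Each part can be permuted independently (S_3 × S_3) and the two equal-size parts can also be swapped, giving (S_3 × S_3) ⋊ Z_2 of order 2·(3!)² = 72. Under this action every vertex can be carried to every other, so G is vertex-transitive.

Yes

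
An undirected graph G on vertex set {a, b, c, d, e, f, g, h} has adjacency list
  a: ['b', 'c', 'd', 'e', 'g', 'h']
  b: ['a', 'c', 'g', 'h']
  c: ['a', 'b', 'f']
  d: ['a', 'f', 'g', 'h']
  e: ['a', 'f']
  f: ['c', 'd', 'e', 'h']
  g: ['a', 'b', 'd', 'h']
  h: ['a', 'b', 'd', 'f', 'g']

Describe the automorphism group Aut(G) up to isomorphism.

1

The degree sequence is [6, 4, 3, 4, 2, 4, 4, 5]. Checking the degree-preserving permutations of the vertex set shows that none except the identity preserves every edge, so Aut(G) is trivial.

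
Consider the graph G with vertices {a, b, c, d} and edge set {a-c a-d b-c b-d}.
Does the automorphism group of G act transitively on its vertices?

Yes

G is 2-regular and bipartite on 2^2 = 4 vertices with girth 4; it is the hypercube graph Q_2. The symmetry group of the 2-cube is the hyperoctahedral group B_2 = Z_2 ≀ S_2, of order 2^2·2! = 8. Under this action every vertex can be carried to every other, so G is vertex-transitive.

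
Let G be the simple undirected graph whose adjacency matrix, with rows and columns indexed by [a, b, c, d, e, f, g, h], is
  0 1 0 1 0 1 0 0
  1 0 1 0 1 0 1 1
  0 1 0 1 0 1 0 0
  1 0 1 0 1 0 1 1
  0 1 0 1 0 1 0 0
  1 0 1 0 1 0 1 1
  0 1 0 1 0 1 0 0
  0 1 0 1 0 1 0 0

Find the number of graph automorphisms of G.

720

The vertices split by degree into {b, d, f} (degree 5) and {a, c, e, g, h} (degree 3); every edge runs between the two parts, so G is the complete bipartite graph K_{3,5}. Automorphisms preserve the bipartition setwise (since the parts differ in size) and act as S_5 × S_3 within it; |Aut| = 720.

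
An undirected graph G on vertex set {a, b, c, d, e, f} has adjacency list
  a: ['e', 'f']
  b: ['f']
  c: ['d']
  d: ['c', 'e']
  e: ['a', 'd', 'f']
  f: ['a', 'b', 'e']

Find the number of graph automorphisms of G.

Degrees alone do not determine every vertex (e.g. a and d both have degree 2), but their neighbour-degree multisets differ: N(a) has degrees [3, 3] while N(d) has degrees [1, 3]. Repeating this refinement separates all vertices, so the only automorphism is the identity.

1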